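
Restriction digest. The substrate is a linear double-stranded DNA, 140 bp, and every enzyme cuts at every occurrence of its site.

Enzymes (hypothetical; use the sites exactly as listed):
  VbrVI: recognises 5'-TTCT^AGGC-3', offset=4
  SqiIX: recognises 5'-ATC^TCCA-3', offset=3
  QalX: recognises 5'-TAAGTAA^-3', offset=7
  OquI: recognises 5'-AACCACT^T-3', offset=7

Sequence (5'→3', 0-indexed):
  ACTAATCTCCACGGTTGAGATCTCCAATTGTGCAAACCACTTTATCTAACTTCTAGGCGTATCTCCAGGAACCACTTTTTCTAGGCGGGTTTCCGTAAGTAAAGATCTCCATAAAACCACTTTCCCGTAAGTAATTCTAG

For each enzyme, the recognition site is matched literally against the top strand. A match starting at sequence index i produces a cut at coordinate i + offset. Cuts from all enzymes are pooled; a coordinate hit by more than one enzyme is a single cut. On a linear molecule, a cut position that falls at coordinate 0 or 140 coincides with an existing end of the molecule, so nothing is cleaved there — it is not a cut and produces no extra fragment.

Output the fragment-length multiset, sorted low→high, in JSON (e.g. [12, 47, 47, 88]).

[5,6,6,7,9,13,13,13,14,15,19,20]

Scan for sites:
  VbrVI (TTCTAGGC, off=4): starts [50, 78] → cuts [54, 82]
  SqiIX (ATCTCCA, off=3): starts [4, 19, 60, 104] → cuts [7, 22, 63, 107]
  QalX (TAAGTAA, off=7): starts [95, 127] → cuts [102, 134]
  OquI (AACCACTT, off=7): starts [34, 69, 114] → cuts [41, 76, 121]

All cut coordinates (distinct, sorted): [7, 22, 41, 54, 63, 76, 82, 102, 107, 121, 134]

Fragments:
  [0,7): 7 bp
  [7,22): 15 bp
  [22,41): 19 bp
  [41,54): 13 bp
  [54,63): 9 bp
  [63,76): 13 bp
  [76,82): 6 bp
  [82,102): 20 bp
  [102,107): 5 bp
  [107,121): 14 bp
  [121,134): 13 bp
  [134,140): 6 bp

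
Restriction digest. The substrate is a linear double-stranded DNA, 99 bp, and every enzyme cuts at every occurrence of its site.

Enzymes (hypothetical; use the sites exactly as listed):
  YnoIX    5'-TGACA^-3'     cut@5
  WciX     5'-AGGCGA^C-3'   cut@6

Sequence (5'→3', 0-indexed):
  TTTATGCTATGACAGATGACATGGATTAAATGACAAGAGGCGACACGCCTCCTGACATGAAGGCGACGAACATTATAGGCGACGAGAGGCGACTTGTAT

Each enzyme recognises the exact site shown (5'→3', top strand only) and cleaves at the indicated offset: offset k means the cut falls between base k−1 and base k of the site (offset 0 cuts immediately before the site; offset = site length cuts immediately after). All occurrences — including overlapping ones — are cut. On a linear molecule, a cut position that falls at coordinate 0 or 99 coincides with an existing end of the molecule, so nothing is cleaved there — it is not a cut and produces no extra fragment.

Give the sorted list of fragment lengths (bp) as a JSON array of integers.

[7,7,8,9,10,14,14,14,16]

Site scan:
  YnoIX TGACA/5: at [9, 16, 30, 52] ⇒ [14, 21, 35, 57]
  WciX AGGCGAC/6: at [37, 60, 76, 86] ⇒ [43, 66, 82, 92]

All cut coordinates (distinct, sorted): [14, 21, 35, 43, 57, 66, 82, 92]

Fragment lengths:
  [0,14): 14 bp
  [14,21): 7 bp
  [21,35): 14 bp
  [35,43): 8 bp
  [43,57): 14 bp
  [57,66): 9 bp
  [66,82): 16 bp
  [82,92): 10 bp
  [92,99): 7 bp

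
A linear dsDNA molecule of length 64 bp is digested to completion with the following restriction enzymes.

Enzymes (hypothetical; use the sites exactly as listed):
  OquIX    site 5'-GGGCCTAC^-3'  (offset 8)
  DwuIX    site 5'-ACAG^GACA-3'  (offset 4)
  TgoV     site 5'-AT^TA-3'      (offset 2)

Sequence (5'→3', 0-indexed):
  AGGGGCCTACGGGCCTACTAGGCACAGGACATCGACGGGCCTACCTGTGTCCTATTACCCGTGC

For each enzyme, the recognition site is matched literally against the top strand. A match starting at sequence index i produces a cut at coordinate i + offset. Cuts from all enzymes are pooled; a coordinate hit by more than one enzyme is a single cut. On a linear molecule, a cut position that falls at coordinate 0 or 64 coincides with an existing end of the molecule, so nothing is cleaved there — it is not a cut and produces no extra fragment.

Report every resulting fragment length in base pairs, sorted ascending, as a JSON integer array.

Per-enzyme occurrences:
  OquIX GGGCCTAC/8: at [2, 10, 36] ⇒ [10, 18, 44]
  DwuIX ACAGGACA/4: at [23] ⇒ [27]
  TgoV ATTA/2: at [53] ⇒ [55]

All cut coordinates (distinct, sorted): [10, 18, 27, 44, 55]

Fragments:
  [0,10): 10 bp
  [10,18): 8 bp
  [18,27): 9 bp
  [27,44): 17 bp
  [44,55): 11 bp
  [55,64): 9 bp

[8,9,9,10,11,17]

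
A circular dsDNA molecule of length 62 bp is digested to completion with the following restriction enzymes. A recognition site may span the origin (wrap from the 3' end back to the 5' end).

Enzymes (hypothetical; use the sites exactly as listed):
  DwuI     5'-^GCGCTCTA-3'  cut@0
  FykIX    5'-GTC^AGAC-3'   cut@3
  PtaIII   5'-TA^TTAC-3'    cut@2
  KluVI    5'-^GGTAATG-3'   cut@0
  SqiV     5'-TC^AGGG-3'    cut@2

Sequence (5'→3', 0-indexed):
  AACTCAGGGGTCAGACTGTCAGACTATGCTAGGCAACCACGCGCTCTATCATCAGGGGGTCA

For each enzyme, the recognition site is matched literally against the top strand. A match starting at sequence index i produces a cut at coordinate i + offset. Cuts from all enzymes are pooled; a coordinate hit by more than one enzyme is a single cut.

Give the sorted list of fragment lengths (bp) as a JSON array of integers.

Site scan:
  DwuI (GCGCTCTA, off=0): starts [40] → cuts [40]
  FykIX (GTCAGAC, off=3): starts [9, 17] → cuts [12, 20]
  PtaIII (TATTAC, off=2): no sites
  KluVI (GGTAATG, off=0): no sites
  SqiV (TCAGGG, off=2): starts [3, 51] → cuts [5, 53]

Pooled cuts: [5, 12, 20, 40, 53]

Fragments:
  5→12: 7 bp
  12→20: 8 bp
  20→40: 20 bp
  40→53: 13 bp
  53→5 (wrap): 62-53+5 = 14 bp

[7,8,13,14,20]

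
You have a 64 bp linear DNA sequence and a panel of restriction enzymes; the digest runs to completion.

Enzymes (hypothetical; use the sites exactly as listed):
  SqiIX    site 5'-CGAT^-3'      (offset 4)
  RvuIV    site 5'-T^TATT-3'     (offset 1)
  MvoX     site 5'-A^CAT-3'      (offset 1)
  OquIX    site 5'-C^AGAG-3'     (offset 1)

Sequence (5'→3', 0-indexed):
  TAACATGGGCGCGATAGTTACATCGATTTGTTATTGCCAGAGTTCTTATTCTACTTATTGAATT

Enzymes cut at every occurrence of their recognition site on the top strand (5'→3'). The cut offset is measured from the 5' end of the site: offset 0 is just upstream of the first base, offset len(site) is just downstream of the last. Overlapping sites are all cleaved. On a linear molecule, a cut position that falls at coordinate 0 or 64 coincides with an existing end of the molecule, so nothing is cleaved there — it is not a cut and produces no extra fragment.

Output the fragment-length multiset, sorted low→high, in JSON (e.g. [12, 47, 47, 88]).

Site scan:
  SqiIX CGAT/4: at [11, 23] ⇒ [15, 27]
  RvuIV TTATT/1: at [30, 45, 54] ⇒ [31, 46, 55]
  MvoX ACAT/1: at [2, 19] ⇒ [3, 20]
  OquIX CAGAG/1: at [37] ⇒ [38]

All cut coordinates (distinct, sorted): [3, 15, 20, 27, 31, 38, 46, 55]

Fragments:
  [0,3): 3 bp
  [3,15): 12 bp
  [15,20): 5 bp
  [20,27): 7 bp
  [27,31): 4 bp
  [31,38): 7 bp
  [38,46): 8 bp
  [46,55): 9 bp
  [55,64): 9 bp

[3,4,5,7,7,8,9,9,12]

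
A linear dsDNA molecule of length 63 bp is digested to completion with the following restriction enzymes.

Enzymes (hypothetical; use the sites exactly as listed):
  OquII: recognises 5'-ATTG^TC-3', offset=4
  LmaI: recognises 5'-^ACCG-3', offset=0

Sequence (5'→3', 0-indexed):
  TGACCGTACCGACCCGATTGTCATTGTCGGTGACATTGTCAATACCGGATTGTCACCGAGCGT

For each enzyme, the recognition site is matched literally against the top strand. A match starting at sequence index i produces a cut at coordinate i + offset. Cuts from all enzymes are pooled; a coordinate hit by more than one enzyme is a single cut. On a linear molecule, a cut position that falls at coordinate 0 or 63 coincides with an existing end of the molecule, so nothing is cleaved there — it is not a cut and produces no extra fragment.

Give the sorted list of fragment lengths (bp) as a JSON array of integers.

Per-enzyme occurrences:
  OquII (ATTGTC, off=4): starts [16, 22, 34, 48] → cuts [20, 26, 38, 52]
  LmaI (ACCG, off=0): starts [2, 7, 43, 54] → cuts [2, 7, 43, 54]

Pooled cuts: [2, 7, 20, 26, 38, 43, 52, 54]

Fragments:
  [0,2): 2 bp
  [2,7): 5 bp
  [7,20): 13 bp
  [20,26): 6 bp
  [26,38): 12 bp
  [38,43): 5 bp
  [43,52): 9 bp
  [52,54): 2 bp
  [54,63): 9 bp

[2,2,5,5,6,9,9,12,13]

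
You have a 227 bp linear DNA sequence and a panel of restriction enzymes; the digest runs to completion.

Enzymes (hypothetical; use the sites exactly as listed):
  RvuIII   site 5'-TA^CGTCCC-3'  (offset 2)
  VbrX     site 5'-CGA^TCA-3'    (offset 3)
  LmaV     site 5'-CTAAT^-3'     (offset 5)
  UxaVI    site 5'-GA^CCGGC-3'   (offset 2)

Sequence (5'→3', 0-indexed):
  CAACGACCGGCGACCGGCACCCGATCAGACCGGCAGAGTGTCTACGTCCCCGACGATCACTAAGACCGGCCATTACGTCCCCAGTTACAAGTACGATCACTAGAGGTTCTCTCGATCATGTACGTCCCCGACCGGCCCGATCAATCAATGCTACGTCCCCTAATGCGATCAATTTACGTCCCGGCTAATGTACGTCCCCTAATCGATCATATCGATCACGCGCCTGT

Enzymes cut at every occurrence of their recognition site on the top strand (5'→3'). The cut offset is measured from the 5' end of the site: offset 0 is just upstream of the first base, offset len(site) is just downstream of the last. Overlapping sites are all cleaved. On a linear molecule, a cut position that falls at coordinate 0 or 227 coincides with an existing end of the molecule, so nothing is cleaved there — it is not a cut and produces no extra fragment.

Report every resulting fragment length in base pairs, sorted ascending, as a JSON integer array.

[3,3,4,5,6,7,7,8,9,9,9,9,10,11,11,11,12,12,13,13,15,19,21]

Scan for sites:
  RvuIII TACGTCCC/2: at [42, 73, 120, 151, 174, 190] ⇒ [44, 75, 122, 153, 176, 192]
  VbrX CGATCA/3: at [21, 53, 93, 112, 137, 165, 203, 212] ⇒ [24, 56, 96, 115, 140, 168, 206, 215]
  LmaV CTAAT/5: at [159, 184, 198] ⇒ [164, 189, 203]
  UxaVI GACCGGC/2: at [4, 11, 27, 63, 129] ⇒ [6, 13, 29, 65, 131]

All cut coordinates (distinct, sorted): [6, 13, 24, 29, 44, 56, 65, 75, 96, 115, 122, 131, 140, 153, 164, 168, 176, 189, 192, 203, 206, 215]

Fragments:
  [0,6): 6 bp
  [6,13): 7 bp
  [13,24): 11 bp
  [24,29): 5 bp
  [29,44): 15 bp
  [44,56): 12 bp
  [56,65): 9 bp
  [65,75): 10 bp
  [75,96): 21 bp
  [96,115): 19 bp
  [115,122): 7 bp
  [122,131): 9 bp
  [131,140): 9 bp
  [140,153): 13 bp
  [153,164): 11 bp
  [164,168): 4 bp
  [168,176): 8 bp
  [176,189): 13 bp
  [189,192): 3 bp
  [192,203): 11 bp
  [203,206): 3 bp
  [206,215): 9 bp
  [215,227): 12 bp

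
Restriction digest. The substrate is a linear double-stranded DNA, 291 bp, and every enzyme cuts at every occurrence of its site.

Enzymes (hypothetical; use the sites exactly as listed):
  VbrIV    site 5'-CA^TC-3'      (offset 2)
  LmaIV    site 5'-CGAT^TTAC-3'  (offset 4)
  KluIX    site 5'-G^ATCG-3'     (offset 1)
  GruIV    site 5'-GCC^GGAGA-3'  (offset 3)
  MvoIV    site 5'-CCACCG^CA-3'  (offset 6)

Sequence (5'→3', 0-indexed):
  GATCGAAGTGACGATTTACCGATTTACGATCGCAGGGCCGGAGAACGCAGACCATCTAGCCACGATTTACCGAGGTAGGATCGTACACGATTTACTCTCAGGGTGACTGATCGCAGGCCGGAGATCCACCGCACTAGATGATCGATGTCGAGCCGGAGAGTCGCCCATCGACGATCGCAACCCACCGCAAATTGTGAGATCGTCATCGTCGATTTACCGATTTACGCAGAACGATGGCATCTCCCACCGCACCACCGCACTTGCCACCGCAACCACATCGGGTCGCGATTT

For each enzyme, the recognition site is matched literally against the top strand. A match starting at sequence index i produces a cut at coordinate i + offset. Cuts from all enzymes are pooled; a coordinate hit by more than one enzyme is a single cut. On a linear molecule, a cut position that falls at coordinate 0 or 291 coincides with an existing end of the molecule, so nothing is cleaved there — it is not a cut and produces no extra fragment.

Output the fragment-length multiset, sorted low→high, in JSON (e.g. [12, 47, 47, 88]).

Scan for sites:
  VbrIV (CATC, off=2): starts [52, 165, 203, 237, 275] → cuts [54, 167, 205, 239, 277]
  LmaIV (CGATTTAC, off=4): starts [11, 19, 62, 87, 209, 217] → cuts [15, 23, 66, 91, 213, 221]
  KluIX (GATCG, off=1): starts [0, 27, 78, 108, 139, 172, 197] → cuts [1, 28, 79, 109, 140, 173, 198]
  GruIV (GCCGGAGA, off=3): starts [36, 116, 151] → cuts [39, 119, 154]
  MvoIV (CCACCGCA, off=6): starts [125, 181, 243, 251, 263] → cuts [131, 187, 249, 257, 269]

Pooled cuts: [1, 15, 23, 28, 39, 54, 66, 79, 91, 109, 119, 131, 140, 154, 167, 173, 187, 198, 205, 213, 221, 239, 249, 257, 269, 277]

Fragments:
  [0,1): 1 bp
  [1,15): 14 bp
  [15,23): 8 bp
  [23,28): 5 bp
  [28,39): 11 bp
  [39,54): 15 bp
  [54,66): 12 bp
  [66,79): 13 bp
  [79,91): 12 bp
  [91,109): 18 bp
  [109,119): 10 bp
  [119,131): 12 bp
  [131,140): 9 bp
  [140,154): 14 bp
  [154,167): 13 bp
  [167,173): 6 bp
  [173,187): 14 bp
  [187,198): 11 bp
  [198,205): 7 bp
  [205,213): 8 bp
  [213,221): 8 bp
  [221,239): 18 bp
  [239,249): 10 bp
  [249,257): 8 bp
  [257,269): 12 bp
  [269,277): 8 bp
  [277,291): 14 bp

[1,5,6,7,8,8,8,8,8,9,10,10,11,11,12,12,12,12,13,13,14,14,14,14,15,18,18]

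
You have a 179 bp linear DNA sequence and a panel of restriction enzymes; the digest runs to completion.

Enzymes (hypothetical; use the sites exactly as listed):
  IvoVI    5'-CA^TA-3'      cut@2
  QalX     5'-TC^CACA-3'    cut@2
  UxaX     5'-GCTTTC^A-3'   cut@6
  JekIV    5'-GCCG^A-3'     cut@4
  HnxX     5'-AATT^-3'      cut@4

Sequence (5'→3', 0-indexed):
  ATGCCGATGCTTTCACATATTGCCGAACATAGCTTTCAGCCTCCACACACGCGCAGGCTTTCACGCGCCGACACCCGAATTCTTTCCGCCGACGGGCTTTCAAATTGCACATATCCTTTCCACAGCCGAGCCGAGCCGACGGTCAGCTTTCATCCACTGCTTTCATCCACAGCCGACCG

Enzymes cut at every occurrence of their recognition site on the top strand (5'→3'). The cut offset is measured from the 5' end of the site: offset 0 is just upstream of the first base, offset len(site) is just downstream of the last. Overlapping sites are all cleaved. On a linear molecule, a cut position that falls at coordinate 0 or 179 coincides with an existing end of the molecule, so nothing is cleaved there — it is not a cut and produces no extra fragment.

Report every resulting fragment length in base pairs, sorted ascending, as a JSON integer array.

[3,3,4,4,5,5,5,5,6,6,8,8,8,8,8,8,9,10,10,11,13,13,19]

Site scan:
  IvoVI CATA/2: at [15, 27, 109] ⇒ [17, 29, 111]
  QalX TCCACA/2: at [41, 118, 165] ⇒ [43, 120, 167]
  UxaX GCTTTCA/6: at [8, 31, 56, 95, 145, 158] ⇒ [14, 37, 62, 101, 151, 164]
  JekIV GCCGA/4: at [2, 21, 66, 87, 124, 129, 134, 171] ⇒ [6, 25, 70, 91, 128, 133, 138, 175]
  HnxX AATT/4: at [77, 102] ⇒ [81, 106]

Pooled cuts: [6, 14, 17, 25, 29, 37, 43, 62, 70, 81, 91, 101, 106, 111, 120, 128, 133, 138, 151, 164, 167, 175]

Fragments:
  [0,6): 6 bp
  [6,14): 8 bp
  [14,17): 3 bp
  [17,25): 8 bp
  [25,29): 4 bp
  [29,37): 8 bp
  [37,43): 6 bp
  [43,62): 19 bp
  [62,70): 8 bp
  [70,81): 11 bp
  [81,91): 10 bp
  [91,101): 10 bp
  [101,106): 5 bp
  [106,111): 5 bp
  [111,120): 9 bp
  [120,128): 8 bp
  [128,133): 5 bp
  [133,138): 5 bp
  [138,151): 13 bp
  [151,164): 13 bp
  [164,167): 3 bp
  [167,175): 8 bp
  [175,179): 4 bp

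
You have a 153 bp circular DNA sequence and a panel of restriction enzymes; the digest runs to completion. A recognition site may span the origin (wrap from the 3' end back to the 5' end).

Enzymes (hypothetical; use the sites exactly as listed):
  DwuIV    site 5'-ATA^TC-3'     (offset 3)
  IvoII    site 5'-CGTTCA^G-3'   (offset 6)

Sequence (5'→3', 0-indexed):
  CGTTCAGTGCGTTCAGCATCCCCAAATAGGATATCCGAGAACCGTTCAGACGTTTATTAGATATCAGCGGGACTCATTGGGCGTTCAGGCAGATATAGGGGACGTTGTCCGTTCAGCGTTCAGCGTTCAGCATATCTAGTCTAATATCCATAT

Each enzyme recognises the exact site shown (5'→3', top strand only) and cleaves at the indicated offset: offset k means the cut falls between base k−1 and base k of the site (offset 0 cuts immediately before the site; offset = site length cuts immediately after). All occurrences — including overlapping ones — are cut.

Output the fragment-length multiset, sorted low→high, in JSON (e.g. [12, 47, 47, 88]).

Site scan:
  DwuIV (ATATC, off=3): starts [30, 60, 131, 143, 149] → cuts [33, 63, 134, 146, 152]
  IvoII (CGTTCAG, off=6): starts [0, 9, 42, 81, 109, 116, 123] → cuts [6, 15, 48, 87, 115, 122, 129]

All cut coordinates (distinct, sorted): [6, 15, 33, 48, 63, 87, 115, 122, 129, 134, 146, 152]

Fragment lengths:
  6→15: 9 bp
  15→33: 18 bp
  33→48: 15 bp
  48→63: 15 bp
  63→87: 24 bp
  87→115: 28 bp
  115→122: 7 bp
  122→129: 7 bp
  129→134: 5 bp
  134→146: 12 bp
  146→152: 6 bp
  152→6 (wrap): 153-152+6 = 7 bp

[5,6,7,7,7,9,12,15,15,18,24,28]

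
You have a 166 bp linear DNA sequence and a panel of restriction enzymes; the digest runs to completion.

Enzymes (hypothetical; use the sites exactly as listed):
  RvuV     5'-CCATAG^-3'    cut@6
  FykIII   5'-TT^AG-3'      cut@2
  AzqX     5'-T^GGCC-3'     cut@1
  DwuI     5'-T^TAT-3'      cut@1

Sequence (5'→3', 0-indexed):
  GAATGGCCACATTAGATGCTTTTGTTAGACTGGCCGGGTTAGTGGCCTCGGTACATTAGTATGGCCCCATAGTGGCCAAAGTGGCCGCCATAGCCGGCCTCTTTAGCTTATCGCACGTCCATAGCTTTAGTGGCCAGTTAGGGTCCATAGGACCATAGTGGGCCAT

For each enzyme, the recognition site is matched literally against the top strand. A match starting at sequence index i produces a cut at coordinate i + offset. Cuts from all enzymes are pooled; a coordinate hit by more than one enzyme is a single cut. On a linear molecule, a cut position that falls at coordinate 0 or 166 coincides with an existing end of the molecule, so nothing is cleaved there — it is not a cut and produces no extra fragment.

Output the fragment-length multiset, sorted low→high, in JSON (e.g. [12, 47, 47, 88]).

Site scan:
  RvuV CCATAG/6: at [66, 87, 118, 144, 152] ⇒ [72, 93, 124, 150, 158]
  FykIII TTAG/2: at [11, 24, 38, 55, 102, 126, 137] ⇒ [13, 26, 40, 57, 104, 128, 139]
  AzqX TGGCC/1: at [3, 30, 42, 61, 72, 81, 130] ⇒ [4, 31, 43, 62, 73, 82, 131]
  DwuI TTAT/1: at [107] ⇒ [108]

All cut coordinates (distinct, sorted): [4, 13, 26, 31, 40, 43, 57, 62, 72, 73, 82, 93, 104, 108, 124, 128, 131, 139, 150, 158]

Fragments:
  [0,4): 4 bp
  [4,13): 9 bp
  [13,26): 13 bp
  [26,31): 5 bp
  [31,40): 9 bp
  [40,43): 3 bp
  [43,57): 14 bp
  [57,62): 5 bp
  [62,72): 10 bp
  [72,73): 1 bp
  [73,82): 9 bp
  [82,93): 11 bp
  [93,104): 11 bp
  [104,108): 4 bp
  [108,124): 16 bp
  [124,128): 4 bp
  [128,131): 3 bp
  [131,139): 8 bp
  [139,150): 11 bp
  [150,158): 8 bp
  [158,166): 8 bp

[1,3,3,4,4,4,5,5,8,8,8,9,9,9,10,11,11,11,13,14,16]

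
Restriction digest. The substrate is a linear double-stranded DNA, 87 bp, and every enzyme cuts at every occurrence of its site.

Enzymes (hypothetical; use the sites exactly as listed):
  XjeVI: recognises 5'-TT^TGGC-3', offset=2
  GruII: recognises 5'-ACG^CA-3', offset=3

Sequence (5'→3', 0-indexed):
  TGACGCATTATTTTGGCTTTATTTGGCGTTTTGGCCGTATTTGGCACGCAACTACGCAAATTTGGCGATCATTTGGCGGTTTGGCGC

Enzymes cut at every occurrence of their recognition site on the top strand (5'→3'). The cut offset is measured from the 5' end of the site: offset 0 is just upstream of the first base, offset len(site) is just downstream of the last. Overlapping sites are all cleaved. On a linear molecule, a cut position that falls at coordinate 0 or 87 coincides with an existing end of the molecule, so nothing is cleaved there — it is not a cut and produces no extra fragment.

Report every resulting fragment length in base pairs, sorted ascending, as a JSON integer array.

[5,6,6,7,8,8,8,8,10,10,11]

Site scan:
  XjeVI TTTGGC/2: at [11, 21, 29, 39, 60, 71, 79] ⇒ [13, 23, 31, 41, 62, 73, 81]
  GruII ACGCA/3: at [2, 45, 53] ⇒ [5, 48, 56]

All cut coordinates (distinct, sorted): [5, 13, 23, 31, 41, 48, 56, 62, 73, 81]

Fragment lengths:
  [0,5): 5 bp
  [5,13): 8 bp
  [13,23): 10 bp
  [23,31): 8 bp
  [31,41): 10 bp
  [41,48): 7 bp
  [48,56): 8 bp
  [56,62): 6 bp
  [62,73): 11 bp
  [73,81): 8 bp
  [81,87): 6 bp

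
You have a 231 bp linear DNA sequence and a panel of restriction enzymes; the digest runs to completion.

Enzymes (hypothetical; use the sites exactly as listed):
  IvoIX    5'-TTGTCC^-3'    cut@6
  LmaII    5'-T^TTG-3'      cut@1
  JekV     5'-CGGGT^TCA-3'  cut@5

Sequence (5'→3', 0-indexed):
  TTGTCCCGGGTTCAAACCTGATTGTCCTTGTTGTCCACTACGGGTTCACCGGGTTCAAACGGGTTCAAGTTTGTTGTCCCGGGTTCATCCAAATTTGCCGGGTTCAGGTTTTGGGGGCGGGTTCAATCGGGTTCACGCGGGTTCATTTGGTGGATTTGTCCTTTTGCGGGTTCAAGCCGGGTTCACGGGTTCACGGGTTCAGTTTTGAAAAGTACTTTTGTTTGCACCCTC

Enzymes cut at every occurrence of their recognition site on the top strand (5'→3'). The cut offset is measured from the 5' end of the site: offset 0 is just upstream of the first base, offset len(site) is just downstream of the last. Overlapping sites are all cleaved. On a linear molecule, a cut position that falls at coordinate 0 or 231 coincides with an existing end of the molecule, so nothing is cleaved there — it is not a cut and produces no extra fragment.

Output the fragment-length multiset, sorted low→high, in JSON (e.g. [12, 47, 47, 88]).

[2,4,4,5,5,6,6,6,6,7,8,8,8,9,9,9,9,9,9,10,10,10,10,10,11,12,13,16]

Per-enzyme occurrences:
  IvoIX TTGTCC/6: at [0, 21, 30, 73, 155] ⇒ [6, 27, 36, 79, 161]
  LmaII TTTG/1: at [69, 93, 109, 145, 154, 162, 203, 216, 220] ⇒ [70, 94, 110, 146, 155, 163, 204, 217, 221]
  JekV CGGGTTCA/5: at [6, 40, 49, 59, 79, 98, 117, 127, 137, 166, 177, 185, 193] ⇒ [11, 45, 54, 64, 84, 103, 122, 132, 142, 171, 182, 190, 198]

Pooled cuts: [6, 11, 27, 36, 45, 54, 64, 70, 79, 84, 94, 103, 110, 122, 132, 142, 146, 155, 161, 163, 171, 182, 190, 198, 204, 217, 221]

Fragments:
  [0,6): 6 bp
  [6,11): 5 bp
  [11,27): 16 bp
  [27,36): 9 bp
  [36,45): 9 bp
  [45,54): 9 bp
  [54,64): 10 bp
  [64,70): 6 bp
  [70,79): 9 bp
  [79,84): 5 bp
  [84,94): 10 bp
  [94,103): 9 bp
  [103,110): 7 bp
  [110,122): 12 bp
  [122,132): 10 bp
  [132,142): 10 bp
  [142,146): 4 bp
  [146,155): 9 bp
  [155,161): 6 bp
  [161,163): 2 bp
  [163,171): 8 bp
  [171,182): 11 bp
  [182,190): 8 bp
  [190,198): 8 bp
  [198,204): 6 bp
  [204,217): 13 bp
  [217,221): 4 bp
  [221,231): 10 bp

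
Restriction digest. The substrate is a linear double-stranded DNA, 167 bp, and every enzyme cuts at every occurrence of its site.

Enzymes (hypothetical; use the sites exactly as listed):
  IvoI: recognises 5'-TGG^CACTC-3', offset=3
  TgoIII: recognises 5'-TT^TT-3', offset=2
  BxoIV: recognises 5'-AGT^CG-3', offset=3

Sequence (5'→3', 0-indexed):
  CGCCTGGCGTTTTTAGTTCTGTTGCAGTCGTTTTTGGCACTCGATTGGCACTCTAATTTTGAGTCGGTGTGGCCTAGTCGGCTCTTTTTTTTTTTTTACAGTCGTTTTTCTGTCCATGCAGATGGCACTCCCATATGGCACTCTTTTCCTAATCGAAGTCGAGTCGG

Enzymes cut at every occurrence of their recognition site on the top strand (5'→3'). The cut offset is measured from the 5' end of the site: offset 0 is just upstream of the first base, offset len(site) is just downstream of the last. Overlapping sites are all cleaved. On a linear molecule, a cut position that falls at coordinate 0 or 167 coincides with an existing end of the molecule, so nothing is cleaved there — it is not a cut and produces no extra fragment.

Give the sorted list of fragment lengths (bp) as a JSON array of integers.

[1,1,1,1,1,1,1,1,1,1,1,1,3,4,4,4,5,6,7,7,8,10,11,11,13,14,14,16,18]

Per-enzyme occurrences:
  IvoI TGGCACTC/3: at [34, 45, 122, 135] ⇒ [37, 48, 125, 138]
  TgoIII TTTT/2: at [9, 10, 30, 31, 56, 84, 85, 86, 87, 88, 89, 90, 91, 92, 93, 104, 105, 143] ⇒ [11, 12, 32, 33, 58, 86, 87, 88, 89, 90, 91, 92, 93, 94, 95, 106, 107, 145]
  BxoIV AGTCG/3: at [25, 61, 75, 99, 156, 161] ⇒ [28, 64, 78, 102, 159, 164]

All cut coordinates (distinct, sorted): [11, 12, 28, 32, 33, 37, 48, 58, 64, 78, 86, 87, 88, 89, 90, 91, 92, 93, 94, 95, 102, 106, 107, 125, 138, 145, 159, 164]

Fragments:
  [0,11): 11 bp
  [11,12): 1 bp
  [12,28): 16 bp
  [28,32): 4 bp
  [32,33): 1 bp
  [33,37): 4 bp
  [37,48): 11 bp
  [48,58): 10 bp
  [58,64): 6 bp
  [64,78): 14 bp
  [78,86): 8 bp
  [86,87): 1 bp
  [87,88): 1 bp
  [88,89): 1 bp
  [89,90): 1 bp
  [90,91): 1 bp
  [91,92): 1 bp
  [92,93): 1 bp
  [93,94): 1 bp
  [94,95): 1 bp
  [95,102): 7 bp
  [102,106): 4 bp
  [106,107): 1 bp
  [107,125): 18 bp
  [125,138): 13 bp
  [138,145): 7 bp
  [145,159): 14 bp
  [159,164): 5 bp
  [164,167): 3 bp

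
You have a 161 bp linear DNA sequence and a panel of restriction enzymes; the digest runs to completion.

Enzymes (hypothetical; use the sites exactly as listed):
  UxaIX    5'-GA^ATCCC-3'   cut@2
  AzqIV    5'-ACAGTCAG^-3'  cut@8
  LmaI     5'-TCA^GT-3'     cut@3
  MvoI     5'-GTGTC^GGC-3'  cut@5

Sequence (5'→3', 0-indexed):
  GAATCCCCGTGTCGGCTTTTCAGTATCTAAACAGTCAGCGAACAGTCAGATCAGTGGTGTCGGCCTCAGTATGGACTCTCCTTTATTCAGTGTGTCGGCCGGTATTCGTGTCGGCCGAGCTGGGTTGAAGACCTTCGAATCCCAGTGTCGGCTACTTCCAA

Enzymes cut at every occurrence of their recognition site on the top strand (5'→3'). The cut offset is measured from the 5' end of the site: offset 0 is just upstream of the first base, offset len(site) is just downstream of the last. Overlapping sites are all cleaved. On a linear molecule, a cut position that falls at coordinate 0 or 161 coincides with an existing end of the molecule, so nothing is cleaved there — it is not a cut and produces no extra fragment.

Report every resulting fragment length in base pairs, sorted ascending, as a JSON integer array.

Site scan:
  UxaIX (GAATCCC, off=2): starts [0, 136] → cuts [2, 138]
  AzqIV (ACAGTCAG, off=8): starts [30, 41] → cuts [38, 49]
  LmaI (TCAGT, off=3): starts [19, 50, 65, 86] → cuts [22, 53, 68, 89]
  MvoI (GTGTCGGC, off=5): starts [8, 56, 91, 107, 144] → cuts [13, 61, 96, 112, 149]

All cut coordinates (distinct, sorted): [2, 13, 22, 38, 49, 53, 61, 68, 89, 96, 112, 138, 149]

Fragment lengths:
  [0,2): 2 bp
  [2,13): 11 bp
  [13,22): 9 bp
  [22,38): 16 bp
  [38,49): 11 bp
  [49,53): 4 bp
  [53,61): 8 bp
  [61,68): 7 bp
  [68,89): 21 bp
  [89,96): 7 bp
  [96,112): 16 bp
  [112,138): 26 bp
  [138,149): 11 bp
  [149,161): 12 bp

[2,4,7,7,8,9,11,11,11,12,16,16,21,26]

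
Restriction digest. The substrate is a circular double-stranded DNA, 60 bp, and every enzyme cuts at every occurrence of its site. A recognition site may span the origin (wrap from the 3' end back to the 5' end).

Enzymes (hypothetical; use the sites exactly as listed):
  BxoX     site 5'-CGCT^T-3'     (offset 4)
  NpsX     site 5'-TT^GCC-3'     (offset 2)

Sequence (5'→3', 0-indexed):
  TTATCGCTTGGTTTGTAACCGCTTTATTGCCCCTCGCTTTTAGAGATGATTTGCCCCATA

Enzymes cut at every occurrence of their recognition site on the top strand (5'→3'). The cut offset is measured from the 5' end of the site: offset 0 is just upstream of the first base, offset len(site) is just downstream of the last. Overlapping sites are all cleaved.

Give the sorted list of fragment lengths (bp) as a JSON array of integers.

[5,10,14,15,16]

Site scan:
  BxoX (CGCTT, off=4): starts [4, 19, 34] → cuts [8, 23, 38]
  NpsX (TTGCC, off=2): starts [26, 50] → cuts [28, 52]

All cut coordinates (distinct, sorted): [8, 23, 28, 38, 52]

Fragment lengths:
  8→23: 15 bp
  23→28: 5 bp
  28→38: 10 bp
  38→52: 14 bp
  52→8 (wrap): 60-52+8 = 16 bp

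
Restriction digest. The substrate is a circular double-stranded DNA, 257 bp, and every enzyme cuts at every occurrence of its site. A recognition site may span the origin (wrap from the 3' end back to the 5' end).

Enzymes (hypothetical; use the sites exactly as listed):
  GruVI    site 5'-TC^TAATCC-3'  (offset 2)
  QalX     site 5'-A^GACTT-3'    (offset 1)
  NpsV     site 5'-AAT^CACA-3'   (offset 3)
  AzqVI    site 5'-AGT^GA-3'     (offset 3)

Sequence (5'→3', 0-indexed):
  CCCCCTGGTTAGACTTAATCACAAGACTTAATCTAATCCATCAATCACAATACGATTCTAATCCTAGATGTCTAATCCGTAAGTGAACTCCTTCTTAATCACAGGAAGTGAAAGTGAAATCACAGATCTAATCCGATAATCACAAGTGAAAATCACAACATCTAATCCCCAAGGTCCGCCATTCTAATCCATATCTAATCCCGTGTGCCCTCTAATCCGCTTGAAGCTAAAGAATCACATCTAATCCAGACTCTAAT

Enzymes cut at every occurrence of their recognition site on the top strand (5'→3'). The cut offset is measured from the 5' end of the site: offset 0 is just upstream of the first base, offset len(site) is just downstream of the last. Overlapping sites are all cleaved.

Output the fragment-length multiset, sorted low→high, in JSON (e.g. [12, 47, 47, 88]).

[5,5,6,6,6,7,8,8,9,9,10,11,12,12,12,12,13,14,15,15,17,22,23]

Per-enzyme occurrences:
  GruVI TCTAATCC/2: at [31, 56, 70, 126, 160, 182, 193, 210, 239, 251] ⇒ [33, 58, 72, 128, 162, 184, 195, 212, 241, 253]
  QalX AGACTT/1: at [10, 23] ⇒ [11, 24]
  NpsV AATCACA/3: at [16, 42, 96, 117, 137, 150, 232] ⇒ [19, 45, 99, 120, 140, 153, 235]
  AzqVI AGTGA/3: at [81, 106, 112, 144] ⇒ [84, 109, 115, 147]

Pooled cuts: [11, 19, 24, 33, 45, 58, 72, 84, 99, 109, 115, 120, 128, 140, 147, 153, 162, 184, 195, 212, 235, 241, 253]

Fragment lengths:
  11→19: 8 bp
  19→24: 5 bp
  24→33: 9 bp
  33→45: 12 bp
  45→58: 13 bp
  58→72: 14 bp
  72→84: 12 bp
  84→99: 15 bp
  99→109: 10 bp
  109→115: 6 bp
  115→120: 5 bp
  120→128: 8 bp
  128→140: 12 bp
  140→147: 7 bp
  147→153: 6 bp
  153→162: 9 bp
  162→184: 22 bp
  184→195: 11 bp
  195→212: 17 bp
  212→235: 23 bp
  235→241: 6 bp
  241→253: 12 bp
  253→11 (wrap): 257-253+11 = 15 bp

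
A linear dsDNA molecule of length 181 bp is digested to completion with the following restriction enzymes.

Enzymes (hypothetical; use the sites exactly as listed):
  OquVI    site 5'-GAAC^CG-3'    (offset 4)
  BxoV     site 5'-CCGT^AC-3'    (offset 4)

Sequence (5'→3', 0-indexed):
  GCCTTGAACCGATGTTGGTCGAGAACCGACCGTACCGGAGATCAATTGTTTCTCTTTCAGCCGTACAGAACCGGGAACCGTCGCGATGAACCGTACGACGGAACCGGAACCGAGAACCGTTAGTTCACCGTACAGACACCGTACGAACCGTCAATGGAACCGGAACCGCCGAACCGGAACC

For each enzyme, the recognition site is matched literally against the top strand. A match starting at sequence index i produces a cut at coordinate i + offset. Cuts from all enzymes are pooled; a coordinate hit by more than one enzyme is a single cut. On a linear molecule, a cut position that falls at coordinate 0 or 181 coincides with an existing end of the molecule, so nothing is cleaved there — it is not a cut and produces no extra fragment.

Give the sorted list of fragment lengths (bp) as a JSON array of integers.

[3,6,6,6,7,7,7,7,7,8,9,10,11,12,13,14,17,31]

Site scan:
  OquVI GAACCG/4: at [5, 22, 67, 74, 87, 100, 106, 113, 144, 156, 162, 170] ⇒ [9, 26, 71, 78, 91, 104, 110, 117, 148, 160, 166, 174]
  BxoV CCGTAC/4: at [29, 60, 90, 127, 138] ⇒ [33, 64, 94, 131, 142]

All cut coordinates (distinct, sorted): [9, 26, 33, 64, 71, 78, 91, 94, 104, 110, 117, 131, 142, 148, 160, 166, 174]

Fragments:
  [0,9): 9 bp
  [9,26): 17 bp
  [26,33): 7 bp
  [33,64): 31 bp
  [64,71): 7 bp
  [71,78): 7 bp
  [78,91): 13 bp
  [91,94): 3 bp
  [94,104): 10 bp
  [104,110): 6 bp
  [110,117): 7 bp
  [117,131): 14 bp
  [131,142): 11 bp
  [142,148): 6 bp
  [148,160): 12 bp
  [160,166): 6 bp
  [166,174): 8 bp
  [174,181): 7 bp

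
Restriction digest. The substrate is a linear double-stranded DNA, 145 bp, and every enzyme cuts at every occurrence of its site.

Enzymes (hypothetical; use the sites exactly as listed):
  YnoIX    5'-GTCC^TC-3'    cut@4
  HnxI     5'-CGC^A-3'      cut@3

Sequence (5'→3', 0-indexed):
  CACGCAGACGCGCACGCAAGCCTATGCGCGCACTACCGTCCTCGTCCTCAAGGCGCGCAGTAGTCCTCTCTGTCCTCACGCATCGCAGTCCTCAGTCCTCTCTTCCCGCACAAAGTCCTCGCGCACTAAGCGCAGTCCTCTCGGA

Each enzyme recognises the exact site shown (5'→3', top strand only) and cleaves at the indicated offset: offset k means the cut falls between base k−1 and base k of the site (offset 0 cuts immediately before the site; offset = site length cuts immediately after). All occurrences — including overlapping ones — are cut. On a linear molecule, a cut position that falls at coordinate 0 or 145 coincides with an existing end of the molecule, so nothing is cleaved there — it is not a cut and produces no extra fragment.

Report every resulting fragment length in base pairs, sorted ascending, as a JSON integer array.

Site scan:
  YnoIX GTCCTC/4: at [37, 43, 62, 71, 87, 94, 114, 134] ⇒ [41, 47, 66, 75, 91, 98, 118, 138]
  HnxI CGCA/3: at [2, 10, 14, 28, 55, 78, 83, 106, 121, 130] ⇒ [5, 13, 17, 31, 58, 81, 86, 109, 124, 133]

All cut coordinates (distinct, sorted): [5, 13, 17, 31, 41, 47, 58, 66, 75, 81, 86, 91, 98, 109, 118, 124, 133, 138]

Fragment lengths:
  [0,5): 5 bp
  [5,13): 8 bp
  [13,17): 4 bp
  [17,31): 14 bp
  [31,41): 10 bp
  [41,47): 6 bp
  [47,58): 11 bp
  [58,66): 8 bp
  [66,75): 9 bp
  [75,81): 6 bp
  [81,86): 5 bp
  [86,91): 5 bp
  [91,98): 7 bp
  [98,109): 11 bp
  [109,118): 9 bp
  [118,124): 6 bp
  [124,133): 9 bp
  [133,138): 5 bp
  [138,145): 7 bp

[4,5,5,5,5,6,6,6,7,7,8,8,9,9,9,10,11,11,14]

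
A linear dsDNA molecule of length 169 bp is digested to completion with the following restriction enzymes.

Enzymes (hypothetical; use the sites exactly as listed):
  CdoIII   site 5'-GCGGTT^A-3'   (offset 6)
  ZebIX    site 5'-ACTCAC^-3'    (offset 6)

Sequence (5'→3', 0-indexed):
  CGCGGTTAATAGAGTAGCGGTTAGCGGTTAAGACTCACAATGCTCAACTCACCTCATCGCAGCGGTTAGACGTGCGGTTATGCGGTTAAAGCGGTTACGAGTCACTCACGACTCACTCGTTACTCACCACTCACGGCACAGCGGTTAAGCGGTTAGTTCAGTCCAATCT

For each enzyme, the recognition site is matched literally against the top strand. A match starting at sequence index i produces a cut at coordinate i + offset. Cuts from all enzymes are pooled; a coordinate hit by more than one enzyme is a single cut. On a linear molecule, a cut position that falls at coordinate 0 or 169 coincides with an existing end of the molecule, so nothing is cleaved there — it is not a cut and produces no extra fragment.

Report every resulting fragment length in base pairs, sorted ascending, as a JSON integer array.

Scan for sites:
  CdoIII (GCGGTTA, off=6): starts [1, 16, 23, 61, 73, 81, 90, 140, 148] → cuts [7, 22, 29, 67, 79, 87, 96, 146, 154]
  ZebIX (ACTCAC, off=6): starts [32, 46, 103, 110, 121, 128] → cuts [38, 52, 109, 116, 127, 134]

All cut coordinates (distinct, sorted): [7, 22, 29, 38, 52, 67, 79, 87, 96, 109, 116, 127, 134, 146, 154]

Fragments:
  [0,7): 7 bp
  [7,22): 15 bp
  [22,29): 7 bp
  [29,38): 9 bp
  [38,52): 14 bp
  [52,67): 15 bp
  [67,79): 12 bp
  [79,87): 8 bp
  [87,96): 9 bp
  [96,109): 13 bp
  [109,116): 7 bp
  [116,127): 11 bp
  [127,134): 7 bp
  [134,146): 12 bp
  [146,154): 8 bp
  [154,169): 15 bp

[7,7,7,7,8,8,9,9,11,12,12,13,14,15,15,15]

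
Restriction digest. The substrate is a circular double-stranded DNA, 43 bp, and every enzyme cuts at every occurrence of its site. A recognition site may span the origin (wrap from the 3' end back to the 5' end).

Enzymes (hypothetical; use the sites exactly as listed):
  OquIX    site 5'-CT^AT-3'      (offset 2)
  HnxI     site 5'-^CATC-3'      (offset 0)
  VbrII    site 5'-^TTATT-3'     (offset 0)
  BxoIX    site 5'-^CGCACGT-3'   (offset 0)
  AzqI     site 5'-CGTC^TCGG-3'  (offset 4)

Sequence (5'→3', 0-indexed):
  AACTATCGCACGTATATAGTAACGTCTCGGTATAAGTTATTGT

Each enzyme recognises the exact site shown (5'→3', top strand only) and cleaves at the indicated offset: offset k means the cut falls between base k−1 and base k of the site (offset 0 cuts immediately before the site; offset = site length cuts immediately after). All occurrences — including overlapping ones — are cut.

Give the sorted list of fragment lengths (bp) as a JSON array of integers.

Per-enzyme occurrences:
  OquIX (CTAT, off=2): starts [2] → cuts [4]
  HnxI (CATC, off=0): no sites
  VbrII (TTATT, off=0): starts [36] → cuts [36]
  BxoIX (CGCACGT, off=0): starts [6] → cuts [6]
  AzqI (CGTCTCGG, off=4): starts [22] → cuts [26]

Pooled cuts: [4, 6, 26, 36]

Fragments:
  4→6: 2 bp
  6→26: 20 bp
  26→36: 10 bp
  36→4 (wrap): 43-36+4 = 11 bp

[2,10,11,20]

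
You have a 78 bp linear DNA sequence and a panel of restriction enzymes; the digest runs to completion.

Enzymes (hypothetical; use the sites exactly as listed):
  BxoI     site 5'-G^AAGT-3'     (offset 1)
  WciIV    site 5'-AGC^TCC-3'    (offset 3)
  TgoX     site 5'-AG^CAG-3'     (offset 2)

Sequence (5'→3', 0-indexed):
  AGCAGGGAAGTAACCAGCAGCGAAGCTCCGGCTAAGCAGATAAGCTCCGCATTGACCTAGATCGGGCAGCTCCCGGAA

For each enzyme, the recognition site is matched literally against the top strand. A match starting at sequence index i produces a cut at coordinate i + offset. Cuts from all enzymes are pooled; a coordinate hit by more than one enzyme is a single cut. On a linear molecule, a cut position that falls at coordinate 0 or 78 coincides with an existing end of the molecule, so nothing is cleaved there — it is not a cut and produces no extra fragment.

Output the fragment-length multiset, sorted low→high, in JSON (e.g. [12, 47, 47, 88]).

Site scan:
  BxoI GAAGT/1: at [6] ⇒ [7]
  WciIV AGCTCC/3: at [23, 42, 67] ⇒ [26, 45, 70]
  TgoX AGCAG/2: at [0, 15, 34] ⇒ [2, 17, 36]

Pooled cuts: [2, 7, 17, 26, 36, 45, 70]

Fragment lengths:
  [0,2): 2 bp
  [2,7): 5 bp
  [7,17): 10 bp
  [17,26): 9 bp
  [26,36): 10 bp
  [36,45): 9 bp
  [45,70): 25 bp
  [70,78): 8 bp

[2,5,8,9,9,10,10,25]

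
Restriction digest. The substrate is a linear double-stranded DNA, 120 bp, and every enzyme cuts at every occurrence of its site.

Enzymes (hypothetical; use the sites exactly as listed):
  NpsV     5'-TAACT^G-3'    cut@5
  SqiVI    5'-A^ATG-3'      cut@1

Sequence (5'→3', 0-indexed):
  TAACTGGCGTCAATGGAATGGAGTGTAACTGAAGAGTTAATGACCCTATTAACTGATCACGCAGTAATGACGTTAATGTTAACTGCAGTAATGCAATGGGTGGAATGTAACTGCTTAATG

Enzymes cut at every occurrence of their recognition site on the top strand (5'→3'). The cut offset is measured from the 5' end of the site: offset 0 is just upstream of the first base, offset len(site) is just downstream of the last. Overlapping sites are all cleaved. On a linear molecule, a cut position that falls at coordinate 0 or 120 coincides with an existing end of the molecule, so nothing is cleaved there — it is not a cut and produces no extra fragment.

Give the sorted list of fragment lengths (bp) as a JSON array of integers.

Per-enzyme occurrences:
  NpsV (TAACTG, off=5): starts [0, 25, 49, 79, 107] → cuts [5, 30, 54, 84, 112]
  SqiVI (AATG, off=1): starts [11, 16, 38, 65, 74, 89, 94, 103, 116] → cuts [12, 17, 39, 66, 75, 90, 95, 104, 117]

All cut coordinates (distinct, sorted): [5, 12, 17, 30, 39, 54, 66, 75, 84, 90, 95, 104, 112, 117]

Fragment lengths:
  [0,5): 5 bp
  [5,12): 7 bp
  [12,17): 5 bp
  [17,30): 13 bp
  [30,39): 9 bp
  [39,54): 15 bp
  [54,66): 12 bp
  [66,75): 9 bp
  [75,84): 9 bp
  [84,90): 6 bp
  [90,95): 5 bp
  [95,104): 9 bp
  [104,112): 8 bp
  [112,117): 5 bp
  [117,120): 3 bp

[3,5,5,5,5,6,7,8,9,9,9,9,12,13,15]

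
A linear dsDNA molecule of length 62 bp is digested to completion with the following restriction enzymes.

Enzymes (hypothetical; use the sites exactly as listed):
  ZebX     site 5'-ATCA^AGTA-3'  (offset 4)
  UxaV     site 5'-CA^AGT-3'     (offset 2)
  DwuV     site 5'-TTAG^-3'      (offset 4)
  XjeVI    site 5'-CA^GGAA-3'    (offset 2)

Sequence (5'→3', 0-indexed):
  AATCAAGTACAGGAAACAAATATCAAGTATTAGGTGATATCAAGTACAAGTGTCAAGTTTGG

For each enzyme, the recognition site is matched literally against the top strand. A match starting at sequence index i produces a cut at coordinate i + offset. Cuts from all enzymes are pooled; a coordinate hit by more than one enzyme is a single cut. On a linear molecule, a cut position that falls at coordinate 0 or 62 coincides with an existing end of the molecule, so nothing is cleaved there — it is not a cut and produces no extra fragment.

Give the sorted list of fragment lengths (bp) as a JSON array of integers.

Scan for sites:
  ZebX ATCAAGTA/4: at [1, 21, 38] ⇒ [5, 25, 42]
  UxaV CAAGT/2: at [3, 23, 40, 46, 53] ⇒ [5, 25, 42, 48, 55]
  DwuV TTAG/4: at [29] ⇒ [33]
  XjeVI CAGGAA/2: at [9] ⇒ [11]

Pooled cuts: [5, 11, 25, 33, 42, 48, 55]

Fragments:
  [0,5): 5 bp
  [5,11): 6 bp
  [11,25): 14 bp
  [25,33): 8 bp
  [33,42): 9 bp
  [42,48): 6 bp
  [48,55): 7 bp
  [55,62): 7 bp

[5,6,6,7,7,8,9,14]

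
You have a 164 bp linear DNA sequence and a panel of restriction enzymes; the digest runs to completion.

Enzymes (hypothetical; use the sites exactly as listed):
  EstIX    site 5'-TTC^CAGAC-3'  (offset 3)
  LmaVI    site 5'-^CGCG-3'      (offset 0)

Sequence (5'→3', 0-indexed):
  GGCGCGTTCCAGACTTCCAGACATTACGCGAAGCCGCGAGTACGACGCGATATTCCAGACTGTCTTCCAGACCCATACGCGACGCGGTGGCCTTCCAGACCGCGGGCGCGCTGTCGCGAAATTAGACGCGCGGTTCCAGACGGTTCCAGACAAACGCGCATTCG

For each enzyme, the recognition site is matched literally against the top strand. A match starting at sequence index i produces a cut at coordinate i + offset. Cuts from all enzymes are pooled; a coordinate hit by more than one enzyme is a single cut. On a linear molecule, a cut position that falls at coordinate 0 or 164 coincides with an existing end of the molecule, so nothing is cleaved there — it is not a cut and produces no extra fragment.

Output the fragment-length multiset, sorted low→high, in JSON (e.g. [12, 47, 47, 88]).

Scan for sites:
  EstIX (TTCCAGAC, off=3): starts [6, 14, 52, 64, 92, 133, 143] → cuts [9, 17, 55, 67, 95, 136, 146]
  LmaVI (CGCG, off=0): starts [2, 26, 34, 45, 77, 82, 100, 106, 114, 126, 128, 154] → cuts [2, 26, 34, 45, 77, 82, 100, 106, 114, 126, 128, 154]

Pooled cuts: [2, 9, 17, 26, 34, 45, 55, 67, 77, 82, 95, 100, 106, 114, 126, 128, 136, 146, 154]

Fragment lengths:
  [0,2): 2 bp
  [2,9): 7 bp
  [9,17): 8 bp
  [17,26): 9 bp
  [26,34): 8 bp
  [34,45): 11 bp
  [45,55): 10 bp
  [55,67): 12 bp
  [67,77): 10 bp
  [77,82): 5 bp
  [82,95): 13 bp
  [95,100): 5 bp
  [100,106): 6 bp
  [106,114): 8 bp
  [114,126): 12 bp
  [126,128): 2 bp
  [128,136): 8 bp
  [136,146): 10 bp
  [146,154): 8 bp
  [154,164): 10 bp

[2,2,5,5,6,7,8,8,8,8,8,9,10,10,10,10,11,12,12,13]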